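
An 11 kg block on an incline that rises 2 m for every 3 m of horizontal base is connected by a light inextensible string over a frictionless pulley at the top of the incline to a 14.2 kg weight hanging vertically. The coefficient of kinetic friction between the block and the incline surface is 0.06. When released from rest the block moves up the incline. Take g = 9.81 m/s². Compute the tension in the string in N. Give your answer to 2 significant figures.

For the block on the incline: the weight component along the slope is m₁g sin 33.69° = 11 × 9.81 × 0.5547 = 59.858 N and the normal force is N = m₁g cos 33.69° = 89.787 N.
Kinetic friction opposes the block's motion up the incline: f = μN = 0.06 × 89.787 = 5.387 N acting down the slope.
Newton's second law for the block (up-slope positive): T − 59.858 − 5.387 = 11 a. For the hanging weight (downward positive): 14.2 × 9.81 − T = 14.2 a.
Adding the two equations eliminates T: 74.057 = 25.2 a, so a = 2.9388 m/s².
Then from the hanging weight's equation, T = 14.2 × (9.81 − 2.9388) = 97.571 N.

98 N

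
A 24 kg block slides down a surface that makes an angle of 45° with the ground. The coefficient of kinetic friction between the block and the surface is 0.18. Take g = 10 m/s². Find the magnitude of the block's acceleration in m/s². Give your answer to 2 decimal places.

5.80 m/s²

Resolving the weight along the incline: the component pulling the block down the slope is mg sin 45° = 24 × 10 × 0.7071 = 169.704 N, and the normal force is N = mg cos 45° = 24 × 10 × 0.7071 = 169.704 N.
Kinetic friction acts up the slope with magnitude f = μN = 0.18 × 169.704 = 30.547 N.
Net force along the incline is 169.704 − 30.547 = 139.157 N, so a = 139.157 / 24 = 5.7982 m/s².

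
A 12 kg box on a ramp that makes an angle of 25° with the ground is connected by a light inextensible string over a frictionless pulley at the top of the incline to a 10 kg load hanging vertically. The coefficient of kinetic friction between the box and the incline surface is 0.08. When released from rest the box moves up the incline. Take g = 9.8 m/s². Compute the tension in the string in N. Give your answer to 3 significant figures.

For the box on the incline: the weight component along the slope is m₁g sin 25° = 12 × 9.8 × 0.4226 = 49.698 N and the normal force is N = m₁g cos 25° = 106.582 N.
Kinetic friction opposes the box's motion up the incline: f = μN = 0.08 × 106.582 = 8.527 N acting down the slope.
Newton's second law for the box (up-slope positive): T − 49.698 − 8.527 = 12 a. For the hanging load (downward positive): 10 × 9.8 − T = 10 a.
Adding the two equations eliminates T: 39.775 = 22 a, so a = 1.8080 m/s².
Then from the hanging load's equation, T = 10 × (9.8 − 1.8080) = 79.920 N.

79.9 N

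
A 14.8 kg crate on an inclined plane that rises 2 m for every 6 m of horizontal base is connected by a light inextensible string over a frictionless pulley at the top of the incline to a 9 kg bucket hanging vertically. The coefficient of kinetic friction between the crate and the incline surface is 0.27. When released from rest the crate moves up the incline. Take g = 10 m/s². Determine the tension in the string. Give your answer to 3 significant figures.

For the crate on the incline: the weight component along the slope is m₁g sin 18.43° = 14.8 × 10 × 0.3162 = 46.798 N and the normal force is N = m₁g cos 18.43° = 140.405 N.
Kinetic friction opposes the crate's motion up the incline: f = μN = 0.27 × 140.405 = 37.909 N acting down the slope.
Newton's second law for the crate (up-slope positive): T − 46.798 − 37.909 = 14.8 a. For the hanging bucket (downward positive): 9 × 10 − T = 9 a.
Adding the two equations eliminates T: 5.293 = 23.8 a, so a = 0.2224 m/s².
Then from the hanging bucket's equation, T = 9 × (10 − 0.2224) = 87.998 N.

88.0 N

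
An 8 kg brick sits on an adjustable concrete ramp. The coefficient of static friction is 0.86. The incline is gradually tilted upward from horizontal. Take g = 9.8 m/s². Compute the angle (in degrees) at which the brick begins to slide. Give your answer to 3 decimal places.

40.696°

At the threshold of sliding, static friction is at its maximum μ_s N and exactly balances the weight component along the incline: mg sin θ = μ_s mg cos θ.
Hence tan θ = μ_s = 0.86, so θ = arctan(0.86) = 40.6955°.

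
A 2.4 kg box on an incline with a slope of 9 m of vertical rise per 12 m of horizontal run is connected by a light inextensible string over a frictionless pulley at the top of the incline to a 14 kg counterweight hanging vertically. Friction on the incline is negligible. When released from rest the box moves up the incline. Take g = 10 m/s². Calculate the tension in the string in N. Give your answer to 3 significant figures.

For the box on the incline: the weight component along the slope is m₁g sin 36.87° = 2.4 × 10 × 0.6000 = 14.400 N and the normal force is N = m₁g cos 36.87° = 19.200 N.
Newton's second law for the box (up-slope positive): T − 14.400 = 2.4 a. For the hanging counterweight (downward positive): 14 × 10 − T = 14 a.
Adding the two equations eliminates T: 125.600 = 16.4 a, so a = 7.6585 m/s².
Then from the hanging counterweight's equation, T = 14 × (10 − 7.6585) = 32.781 N.

32.8 N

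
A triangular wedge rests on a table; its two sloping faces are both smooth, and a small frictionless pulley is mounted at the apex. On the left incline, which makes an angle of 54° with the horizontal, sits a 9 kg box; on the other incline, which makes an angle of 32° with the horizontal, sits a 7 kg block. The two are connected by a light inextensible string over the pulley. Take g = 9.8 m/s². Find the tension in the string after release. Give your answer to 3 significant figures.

51.7 N

Resolve each weight along its own incline: the 9 kg mass has component 9 × 9.8 × sin 54° = 71.355 N down its slope, and the 7 kg mass has 7 × 9.8 × sin 32° = 36.352 N down its slope.
The 9 kg side's 71.355 N exceeds the other side's 36.352 N, so that mass slides down and the 7 kg mass slides up. Taking that direction as positive, Newton's second law for the whole system gives 71.355 − 36.352 = (9 + 7) a, so a = 35.003 / 16 = 2.1877 m/s².
For the 7 kg mass (up-slope positive): T − 36.352 = 7 × 2.1877, so T = 51.666 N.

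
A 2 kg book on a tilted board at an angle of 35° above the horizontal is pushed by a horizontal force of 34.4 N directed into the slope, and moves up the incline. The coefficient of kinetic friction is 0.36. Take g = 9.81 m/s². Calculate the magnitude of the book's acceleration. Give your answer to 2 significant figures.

2.0 m/s²

The horizontal push has components F cos 35° = 34.4 × 0.8192 = 28.180 N up the incline and F sin 35° = 34.4 × 0.5736 = 19.732 N pressing into the surface.
The normal force is therefore N = mg cos 35° + F sin 35° = 16.073 + 19.732 = 35.805 N, and kinetic friction down the slope is μN = 0.36 × 35.805 = 12.890 N.
Along the incline: F cos 35° − mg sin 35° − μN = ma, so 28.180 − 11.254 − 12.890 = 2 a, giving a = 2.0180 m/s².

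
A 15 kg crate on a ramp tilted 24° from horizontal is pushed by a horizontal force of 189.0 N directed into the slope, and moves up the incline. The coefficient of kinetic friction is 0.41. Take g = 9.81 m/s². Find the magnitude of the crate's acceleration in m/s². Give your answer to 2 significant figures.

1.7 m/s²

The horizontal push has components F cos 24° = 189.0 × 0.9135 = 172.651 N up the incline and F sin 24° = 189.0 × 0.4067 = 76.866 N pressing into the surface.
The normal force is therefore N = mg cos 24° + F sin 24° = 134.422 + 76.866 = 211.288 N, and kinetic friction down the slope is μN = 0.41 × 211.288 = 86.628 N.
Along the incline: F cos 24° − mg sin 24° − μN = ma, so 172.651 − 59.846 − 86.628 = 15 a, giving a = 1.7451 m/s².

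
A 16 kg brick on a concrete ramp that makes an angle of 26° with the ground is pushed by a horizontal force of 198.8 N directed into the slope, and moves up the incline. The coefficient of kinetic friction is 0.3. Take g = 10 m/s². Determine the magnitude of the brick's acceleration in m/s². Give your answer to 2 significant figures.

The horizontal push has components F cos 26° = 198.8 × 0.8988 = 178.681 N up the incline and F sin 26° = 198.8 × 0.4384 = 87.154 N pressing into the surface.
The normal force is therefore N = mg cos 26° + F sin 26° = 143.808 + 87.154 = 230.962 N, and kinetic friction down the slope is μN = 0.3 × 230.962 = 69.289 N.
Along the incline: F cos 26° − mg sin 26° − μN = ma, so 178.681 − 70.144 − 69.289 = 16 a, giving a = 2.4530 m/s².

2.5 m/s²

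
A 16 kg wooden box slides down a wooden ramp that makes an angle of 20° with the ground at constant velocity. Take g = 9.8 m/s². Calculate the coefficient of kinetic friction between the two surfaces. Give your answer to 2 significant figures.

At constant velocity the net force along the incline is zero: mg sin 20° = μ mg cos 20°.
So μ = tan 20° = 0.3420 / 0.9397 = 0.3639.

0.36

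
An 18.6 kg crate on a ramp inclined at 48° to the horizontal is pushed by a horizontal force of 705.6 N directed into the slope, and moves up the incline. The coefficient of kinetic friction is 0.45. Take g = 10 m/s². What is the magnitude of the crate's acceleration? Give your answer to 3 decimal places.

The horizontal push has components F cos 48° = 705.6 × 0.6691 = 472.117 N up the incline and F sin 48° = 705.6 × 0.7431 = 524.331 N pressing into the surface.
The normal force is therefore N = mg cos 48° + F sin 48° = 124.453 + 524.331 = 648.784 N, and kinetic friction down the slope is μN = 0.45 × 648.784 = 291.953 N.
Along the incline: F cos 48° − mg sin 48° − μN = ma, so 472.117 − 138.217 − 291.953 = 18.6 a, giving a = 2.2552 m/s².

2.255 m/s²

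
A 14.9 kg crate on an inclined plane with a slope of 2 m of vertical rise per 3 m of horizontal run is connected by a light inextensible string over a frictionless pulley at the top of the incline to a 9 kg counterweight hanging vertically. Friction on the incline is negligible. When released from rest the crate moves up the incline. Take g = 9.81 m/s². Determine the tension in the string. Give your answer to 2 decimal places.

For the crate on the incline: the weight component along the slope is m₁g sin 33.69° = 14.9 × 9.81 × 0.5547 = 81.080 N and the normal force is N = m₁g cos 33.69° = 121.620 N.
Newton's second law for the crate (up-slope positive): T − 81.080 = 14.9 a. For the hanging counterweight (downward positive): 9 × 9.81 − T = 9 a.
Adding the two equations eliminates T: 7.210 = 23.9 a, so a = 0.3017 m/s².
Then from the hanging counterweight's equation, T = 9 × (9.81 − 0.3017) = 85.575 N.

85.57 N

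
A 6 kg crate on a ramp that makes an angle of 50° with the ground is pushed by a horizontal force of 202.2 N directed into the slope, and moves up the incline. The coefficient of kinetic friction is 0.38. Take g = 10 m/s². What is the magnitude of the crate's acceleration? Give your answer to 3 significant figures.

The horizontal push has components F cos 50° = 202.2 × 0.6428 = 129.974 N up the incline and F sin 50° = 202.2 × 0.7660 = 154.885 N pressing into the surface.
The normal force is therefore N = mg cos 50° + F sin 50° = 38.568 + 154.885 = 193.453 N, and kinetic friction down the slope is μN = 0.38 × 193.453 = 73.512 N.
Along the incline: F cos 50° − mg sin 50° − μN = ma, so 129.974 − 45.960 − 73.512 = 6 a, giving a = 1.7503 m/s².

1.75 m/s²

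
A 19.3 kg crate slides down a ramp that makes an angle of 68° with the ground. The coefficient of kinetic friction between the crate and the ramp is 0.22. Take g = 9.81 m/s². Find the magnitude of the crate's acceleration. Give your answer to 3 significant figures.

8.29 m/s²

Resolving the weight along the incline: the component pulling the crate down the slope is mg sin 68° = 19.3 × 9.81 × 0.9272 = 175.550 N, and the normal force is N = mg cos 68° = 19.3 × 9.81 × 0.3746 = 70.924 N.
Kinetic friction acts up the slope with magnitude f = μN = 0.22 × 70.924 = 15.603 N.
Net force along the incline is 175.550 − 15.603 = 159.947 N, so a = 159.947 / 19.3 = 8.2874 m/s².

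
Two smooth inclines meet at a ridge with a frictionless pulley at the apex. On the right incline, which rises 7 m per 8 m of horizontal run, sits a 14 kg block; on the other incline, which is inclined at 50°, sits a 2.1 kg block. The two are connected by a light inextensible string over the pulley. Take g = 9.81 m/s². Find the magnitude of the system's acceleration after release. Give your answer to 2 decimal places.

4.64 m/s²

Resolve each weight along its own incline: the 14 kg mass has component 14 × 9.81 × sin 41.19° = 90.439 N down its slope, and the 2.1 kg mass has 2.1 × 9.81 × sin 50° = 15.781 N down its slope.
The 14 kg side's 90.439 N exceeds the other side's 15.781 N, so that mass slides down and the 2.1 kg mass slides up. Taking that direction as positive, Newton's second law for the whole system gives 90.439 − 15.781 = (14 + 2.1) a, so a = 74.658 / 16.1 = 4.6371 m/s².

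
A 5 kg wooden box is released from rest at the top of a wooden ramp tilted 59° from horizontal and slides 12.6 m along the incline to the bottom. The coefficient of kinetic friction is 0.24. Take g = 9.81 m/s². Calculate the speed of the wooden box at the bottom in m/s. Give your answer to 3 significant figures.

The weight component along the incline is mg sin 59° = 42.044 N and the normal force is N = mg cos 59° = 25.263 N.
Friction up the slope is f = μN = 0.24 × 25.263 = 6.063 N, so the net downslope force is 42.044 − 6.063 = 35.981 N and a = 35.981 / 5 = 7.1962 m/s².
Starting from rest over a distance of 12.6 m, v² = 2aL = 2 × 7.1962 × 12.6 = 181.3442, so v = 13.4664 m/s.

13.5 m/s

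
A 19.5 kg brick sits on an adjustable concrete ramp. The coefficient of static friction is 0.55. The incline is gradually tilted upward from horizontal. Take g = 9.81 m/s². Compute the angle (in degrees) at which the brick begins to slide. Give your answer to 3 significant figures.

28.8°

At the threshold of sliding, static friction is at its maximum μ_s N and exactly balances the weight component along the incline: mg sin θ = μ_s mg cos θ.
Hence tan θ = μ_s = 0.55, so θ = arctan(0.55) = 28.8108°.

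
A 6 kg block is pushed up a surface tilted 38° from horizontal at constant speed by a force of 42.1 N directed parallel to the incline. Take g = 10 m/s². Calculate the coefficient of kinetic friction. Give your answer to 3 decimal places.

At constant speed ΣF = 0 along the incline. The applied 42.1 N acts up the slope; the weight component mg sin 38° = 36.940 N and kinetic friction μN both act down the slope.
So 42.1 = 36.940 + μ × 47.281, giving μ = (42.1 − 36.940) / 47.281 = 0.1091.

0.109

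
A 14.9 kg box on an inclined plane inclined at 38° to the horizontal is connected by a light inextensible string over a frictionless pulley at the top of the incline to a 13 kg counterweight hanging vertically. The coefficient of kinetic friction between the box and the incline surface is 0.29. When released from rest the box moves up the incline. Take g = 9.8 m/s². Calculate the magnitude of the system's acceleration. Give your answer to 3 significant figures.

0.148 m/s²

For the box on the incline: the weight component along the slope is m₁g sin 38° = 14.9 × 9.8 × 0.6157 = 89.905 N and the normal force is N = m₁g cos 38° = 115.065 N.
Kinetic friction opposes the box's motion up the incline: f = μN = 0.29 × 115.065 = 33.369 N acting down the slope.
Newton's second law for the box (up-slope positive): T − 89.905 − 33.369 = 14.9 a. For the hanging counterweight (downward positive): 13 × 9.8 − T = 13 a.
Adding the two equations eliminates T: 4.126 = 27.9 a, so a = 0.1479 m/s².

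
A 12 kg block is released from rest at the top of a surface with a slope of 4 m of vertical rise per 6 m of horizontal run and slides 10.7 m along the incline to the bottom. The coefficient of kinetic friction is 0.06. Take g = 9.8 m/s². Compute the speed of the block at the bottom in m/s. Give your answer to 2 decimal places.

10.29 m/s

The weight component along the incline is mg sin 33.69° = 65.233 N and the normal force is N = mg cos 33.69° = 97.849 N.
Friction up the slope is f = μN = 0.06 × 97.849 = 5.871 N, so the net downslope force is 65.233 − 5.871 = 59.362 N and a = 59.362 / 12 = 4.9468 m/s².
Starting from rest over a distance of 10.7 m, v² = 2aL = 2 × 4.9468 × 10.7 = 105.8615, so v = 10.2889 m/s.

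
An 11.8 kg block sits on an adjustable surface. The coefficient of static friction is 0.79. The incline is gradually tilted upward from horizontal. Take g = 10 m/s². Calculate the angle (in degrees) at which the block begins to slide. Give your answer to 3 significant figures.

At the threshold of sliding, static friction is at its maximum μ_s N and exactly balances the weight component along the incline: mg sin θ = μ_s mg cos θ.
Hence tan θ = μ_s = 0.79, so θ = arctan(0.79) = 38.3087°.

38.3°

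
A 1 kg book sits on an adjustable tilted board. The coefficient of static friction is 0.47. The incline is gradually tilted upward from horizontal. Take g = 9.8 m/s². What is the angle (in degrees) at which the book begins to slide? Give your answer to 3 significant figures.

At the threshold of sliding, static friction is at its maximum μ_s N and exactly balances the weight component along the incline: mg sin θ = μ_s mg cos θ.
Hence tan θ = μ_s = 0.47, so θ = arctan(0.47) = 25.1735°.

25.2°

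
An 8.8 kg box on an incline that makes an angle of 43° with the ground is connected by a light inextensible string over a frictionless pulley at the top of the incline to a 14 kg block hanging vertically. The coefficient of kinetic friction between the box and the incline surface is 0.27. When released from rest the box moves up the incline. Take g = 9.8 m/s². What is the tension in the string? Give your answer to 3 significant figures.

99.5 N

For the box on the incline: the weight component along the slope is m₁g sin 43° = 8.8 × 9.8 × 0.6820 = 58.816 N and the normal force is N = m₁g cos 43° = 63.072 N.
Kinetic friction opposes the box's motion up the incline: f = μN = 0.27 × 63.072 = 17.029 N acting down the slope.
Newton's second law for the box (up-slope positive): T − 58.816 − 17.029 = 8.8 a. For the hanging block (downward positive): 14 × 9.8 − T = 14 a.
Adding the two equations eliminates T: 61.355 = 22.8 a, so a = 2.6910 m/s².
Then from the hanging block's equation, T = 14 × (9.8 − 2.6910) = 99.526 N.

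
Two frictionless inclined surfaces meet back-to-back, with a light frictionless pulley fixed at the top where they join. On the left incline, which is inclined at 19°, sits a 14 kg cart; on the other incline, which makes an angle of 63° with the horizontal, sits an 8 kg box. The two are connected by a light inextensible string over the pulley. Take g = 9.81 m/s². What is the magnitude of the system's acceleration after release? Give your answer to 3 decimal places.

Resolve each weight along its own incline: the 14 kg mass has component 14 × 9.81 × sin 19° = 44.714 N down its slope, and the 8 kg mass has 8 × 9.81 × sin 63° = 69.926 N down its slope.
The 8 kg side's 69.926 N exceeds the other side's 44.714 N, so that mass slides down and the 14 kg mass slides up. Taking that direction as positive, Newton's second law for the whole system gives 69.926 − 44.714 = (14 + 8) a, so a = 25.212 / 22 = 1.1460 m/s².

1.146 m/s²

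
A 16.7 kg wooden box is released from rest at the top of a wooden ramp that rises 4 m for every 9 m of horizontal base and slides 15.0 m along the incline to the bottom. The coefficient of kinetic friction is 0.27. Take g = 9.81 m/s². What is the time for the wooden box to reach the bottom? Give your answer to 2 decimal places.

4.38 s

The weight component along the incline is mg sin 23.96° = 66.536 N and the normal force is N = mg cos 23.96° = 149.707 N.
Friction up the slope is f = μN = 0.27 × 149.707 = 40.421 N, so the net downslope force is 66.536 − 40.421 = 26.115 N and a = 26.115 / 16.7 = 1.5638 m/s².
Starting from rest, L = ½at², so t = √(2L/a) = √(2 × 15.0 / 1.5638) = 4.3800 s.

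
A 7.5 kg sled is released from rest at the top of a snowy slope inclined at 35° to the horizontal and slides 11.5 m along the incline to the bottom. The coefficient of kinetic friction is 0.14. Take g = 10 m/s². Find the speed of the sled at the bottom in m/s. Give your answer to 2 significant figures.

10 m/s

The weight component along the incline is mg sin 35° = 43.018 N and the normal force is N = mg cos 35° = 61.436 N.
Friction up the slope is f = μN = 0.14 × 61.436 = 8.601 N, so the net downslope force is 43.018 − 8.601 = 34.417 N and a = 34.417 / 7.5 = 4.5889 m/s².
Starting from rest over a distance of 11.5 m, v² = 2aL = 2 × 4.5889 × 11.5 = 105.5447, so v = 10.2735 m/s.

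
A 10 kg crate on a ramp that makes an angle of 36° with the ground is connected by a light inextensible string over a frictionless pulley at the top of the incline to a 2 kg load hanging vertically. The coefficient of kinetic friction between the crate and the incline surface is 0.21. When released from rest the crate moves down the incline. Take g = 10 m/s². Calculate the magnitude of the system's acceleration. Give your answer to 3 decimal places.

For the crate on the incline: the weight component along the slope is m₁g sin 36° = 10 × 10 × 0.5878 = 58.780 N and the normal force is N = m₁g cos 36° = 80.902 N.
Kinetic friction opposes the crate's motion down the incline: f = μN = 0.21 × 80.902 = 16.989 N acting up the slope.
Newton's second law for the crate (down-slope positive): 58.780 − 16.989 − T = 10 a. For the hanging load (upward positive): T − 2 × 10 = 2 a.
Adding the two equations eliminates T: 21.791 = 12 a, so a = 1.8159 m/s².

1.816 m/s²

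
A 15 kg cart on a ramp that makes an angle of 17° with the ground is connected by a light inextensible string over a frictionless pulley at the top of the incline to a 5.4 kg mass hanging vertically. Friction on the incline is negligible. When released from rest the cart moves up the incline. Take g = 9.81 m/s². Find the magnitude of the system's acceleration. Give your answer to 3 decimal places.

0.488 m/s²

For the cart on the incline: the weight component along the slope is m₁g sin 17° = 15 × 9.81 × 0.2924 = 43.027 N and the normal force is N = m₁g cos 17° = 140.720 N.
Newton's second law for the cart (up-slope positive): T − 43.027 = 15 a. For the hanging mass (downward positive): 5.4 × 9.81 − T = 5.4 a.
Adding the two equations eliminates T: 9.947 = 20.4 a, so a = 0.4876 m/s².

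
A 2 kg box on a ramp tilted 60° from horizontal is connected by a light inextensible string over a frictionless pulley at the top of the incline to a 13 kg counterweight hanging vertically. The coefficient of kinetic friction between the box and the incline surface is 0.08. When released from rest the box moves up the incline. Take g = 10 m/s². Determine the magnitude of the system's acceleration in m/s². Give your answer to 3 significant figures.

For the box on the incline: the weight component along the slope is m₁g sin 60° = 2 × 10 × 0.8660 = 17.320 N and the normal force is N = m₁g cos 60° = 10.000 N.
Kinetic friction opposes the box's motion up the incline: f = μN = 0.08 × 10.000 = 0.800 N acting down the slope.
Newton's second law for the box (up-slope positive): T − 17.320 − 0.800 = 2 a. For the hanging counterweight (downward positive): 13 × 10 − T = 13 a.
Adding the two equations eliminates T: 111.880 = 15 a, so a = 7.4587 m/s².

7.46 m/s²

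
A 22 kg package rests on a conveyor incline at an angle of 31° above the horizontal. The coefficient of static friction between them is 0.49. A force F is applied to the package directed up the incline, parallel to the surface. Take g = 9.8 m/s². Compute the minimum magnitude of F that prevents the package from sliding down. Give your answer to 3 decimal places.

The normal force is N = mg cos 31° = 184.805 N. With F at its minimum the package is on the verge of sliding down, so static friction is at its maximum μ_s N = 0.49 × 184.805 = 90.554 N and acts up the slope.
Equilibrium along the incline: F + μ_s N = mg sin 31°, so F = 111.042 − 90.554 = 20.488 N.

20.488 N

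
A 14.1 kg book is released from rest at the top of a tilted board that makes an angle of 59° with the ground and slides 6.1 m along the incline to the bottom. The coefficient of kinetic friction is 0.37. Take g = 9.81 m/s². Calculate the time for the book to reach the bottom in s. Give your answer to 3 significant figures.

The weight component along the incline is mg sin 59° = 118.564 N and the normal force is N = mg cos 59° = 71.241 N.
Friction up the slope is f = μN = 0.37 × 71.241 = 26.359 N, so the net downslope force is 118.564 − 26.359 = 92.205 N and a = 92.205 / 14.1 = 6.5394 m/s².
Starting from rest, L = ½at², so t = √(2L/a) = √(2 × 6.1 / 6.5394) = 1.3659 s.

1.37 s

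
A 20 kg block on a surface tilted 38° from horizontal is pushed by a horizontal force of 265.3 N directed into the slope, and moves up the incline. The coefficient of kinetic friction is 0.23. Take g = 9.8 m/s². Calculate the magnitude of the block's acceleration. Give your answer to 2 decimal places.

The horizontal push has components F cos 38° = 265.3 × 0.7880 = 209.056 N up the incline and F sin 38° = 265.3 × 0.6157 = 163.345 N pressing into the surface.
The normal force is therefore N = mg cos 38° + F sin 38° = 154.448 + 163.345 = 317.793 N, and kinetic friction down the slope is μN = 0.23 × 317.793 = 73.092 N.
Along the incline: F cos 38° − mg sin 38° − μN = ma, so 209.056 − 120.677 − 73.092 = 20 a, giving a = 0.7644 m/s².

0.76 m/s²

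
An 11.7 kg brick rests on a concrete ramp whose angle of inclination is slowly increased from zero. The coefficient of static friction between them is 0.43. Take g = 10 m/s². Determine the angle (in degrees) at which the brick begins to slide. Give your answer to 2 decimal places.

At the threshold of sliding, static friction is at its maximum μ_s N and exactly balances the weight component along the incline: mg sin θ = μ_s mg cos θ.
Hence tan θ = μ_s = 0.43, so θ = arctan(0.43) = 23.2677°.

23.27°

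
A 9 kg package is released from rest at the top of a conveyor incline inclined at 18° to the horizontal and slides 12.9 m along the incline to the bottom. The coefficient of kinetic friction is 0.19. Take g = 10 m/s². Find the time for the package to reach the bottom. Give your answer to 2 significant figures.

The weight component along the incline is mg sin 18° = 27.812 N and the normal force is N = mg cos 18° = 85.595 N.
Friction up the slope is f = μN = 0.19 × 85.595 = 16.263 N, so the net downslope force is 27.812 − 16.263 = 11.549 N and a = 11.549 / 9 = 1.2832 m/s².
Starting from rest, L = ½at², so t = √(2L/a) = √(2 × 12.9 / 1.2832) = 4.4840 s.

4.5 s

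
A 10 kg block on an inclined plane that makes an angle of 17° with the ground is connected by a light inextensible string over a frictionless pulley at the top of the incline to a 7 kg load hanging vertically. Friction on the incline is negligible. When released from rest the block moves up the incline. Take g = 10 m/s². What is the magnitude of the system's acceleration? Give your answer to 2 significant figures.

2.4 m/s²

For the block on the incline: the weight component along the slope is m₁g sin 17° = 10 × 10 × 0.2924 = 29.240 N and the normal force is N = m₁g cos 17° = 95.630 N.
Newton's second law for the block (up-slope positive): T − 29.240 = 10 a. For the hanging load (downward positive): 7 × 10 − T = 7 a.
Adding the two equations eliminates T: 40.760 = 17 a, so a = 2.3976 m/s².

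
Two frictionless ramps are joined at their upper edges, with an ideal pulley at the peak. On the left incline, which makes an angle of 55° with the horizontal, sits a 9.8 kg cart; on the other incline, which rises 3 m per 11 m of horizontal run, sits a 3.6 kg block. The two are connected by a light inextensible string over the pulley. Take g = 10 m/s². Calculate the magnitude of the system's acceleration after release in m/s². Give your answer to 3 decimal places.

5.284 m/s²

Resolve each weight along its own incline: the 9.8 kg mass has component 9.8 × 10 × sin 55° = 80.277 N down its slope, and the 3.6 kg mass has 3.6 × 10 × sin 15.26° = 9.472 N down its slope.
The 9.8 kg side's 80.277 N exceeds the other side's 9.472 N, so that mass slides down and the 3.6 kg mass slides up. Taking that direction as positive, Newton's second law for the whole system gives 80.277 − 9.472 = (9.8 + 3.6) a, so a = 70.805 / 13.4 = 5.2840 m/s².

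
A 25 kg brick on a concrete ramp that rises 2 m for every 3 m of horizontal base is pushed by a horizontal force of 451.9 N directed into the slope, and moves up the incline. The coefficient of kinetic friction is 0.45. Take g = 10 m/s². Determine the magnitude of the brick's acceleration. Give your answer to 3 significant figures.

The horizontal push has components F cos 33.69° = 451.9 × 0.8321 = 376.026 N up the incline and F sin 33.69° = 451.9 × 0.5547 = 250.669 N pressing into the surface.
The normal force is therefore N = mg cos 33.69° + F sin 33.69° = 208.025 + 250.669 = 458.694 N, and kinetic friction down the slope is μN = 0.45 × 458.694 = 206.412 N.
Along the incline: F cos 33.69° − mg sin 33.69° − μN = ma, so 376.026 − 138.675 − 206.412 = 25 a, giving a = 1.2376 m/s².

1.24 m/s²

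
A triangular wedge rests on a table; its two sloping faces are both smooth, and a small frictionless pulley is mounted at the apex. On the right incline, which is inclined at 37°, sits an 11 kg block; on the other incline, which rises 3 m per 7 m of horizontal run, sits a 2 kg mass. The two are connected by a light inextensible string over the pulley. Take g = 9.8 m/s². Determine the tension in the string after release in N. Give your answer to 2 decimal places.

16.51 N

Resolve each weight along its own incline: the 11 kg mass has component 11 × 9.8 × sin 37° = 64.876 N down its slope, and the 2 kg mass has 2 × 9.8 × sin 23.20° = 7.721 N down its slope.
The 11 kg side's 64.876 N exceeds the other side's 7.721 N, so that mass slides down and the 2 kg mass slides up. Taking that direction as positive, Newton's second law for the whole system gives 64.876 − 7.721 = (11 + 2) a, so a = 57.155 / 13 = 4.3965 m/s².
For the 2 kg mass (up-slope positive): T − 7.721 = 2 × 4.3965, so T = 16.514 N.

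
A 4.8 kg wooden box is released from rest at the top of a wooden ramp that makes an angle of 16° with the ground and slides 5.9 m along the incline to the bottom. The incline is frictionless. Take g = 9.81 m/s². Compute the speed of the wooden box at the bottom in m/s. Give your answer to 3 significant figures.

5.65 m/s

The weight component along the incline is mg sin 16° = 12.979 N and the normal force is N = mg cos 16° = 45.264 N.
With no friction, a = g sin 16° = 2.7040 m/s².
Starting from rest over a distance of 5.9 m, v² = 2aL = 2 × 2.7040 × 5.9 = 31.9072, so v = 5.6486 m/s.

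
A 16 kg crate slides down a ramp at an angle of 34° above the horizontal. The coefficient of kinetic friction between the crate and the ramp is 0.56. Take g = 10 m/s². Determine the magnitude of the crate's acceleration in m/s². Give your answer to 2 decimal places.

0.95 m/s²

Resolving the weight along the incline: the component pulling the crate down the slope is mg sin 34° = 16 × 10 × 0.5592 = 89.472 N, and the normal force is N = mg cos 34° = 16 × 10 × 0.8290 = 132.640 N.
Kinetic friction acts up the slope with magnitude f = μN = 0.56 × 132.640 = 74.278 N.
Net force along the incline is 89.472 − 74.278 = 15.194 N, so a = 15.194 / 16 = 0.9496 m/s².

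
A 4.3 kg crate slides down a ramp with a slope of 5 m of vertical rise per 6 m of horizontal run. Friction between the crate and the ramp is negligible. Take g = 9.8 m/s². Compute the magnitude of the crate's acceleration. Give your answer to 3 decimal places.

Resolving the weight along the incline: the component pulling the crate down the slope is mg sin 39.81° = 4.3 × 9.8 × 0.6402 = 26.978 N, and the normal force is N = mg cos 39.81° = 4.3 × 9.8 × 0.7682 = 32.372 N.
With no friction the net force along the incline is 26.978 N, so a = g sin 39.81° = 26.978 / 4.3 = 6.2740 m/s².

6.274 m/s²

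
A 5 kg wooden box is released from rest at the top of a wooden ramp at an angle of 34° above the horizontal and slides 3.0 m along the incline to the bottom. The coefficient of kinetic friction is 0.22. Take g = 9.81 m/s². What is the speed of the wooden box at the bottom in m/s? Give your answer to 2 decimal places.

The weight component along the incline is mg sin 34° = 27.428 N and the normal force is N = mg cos 34° = 40.664 N.
Friction up the slope is f = μN = 0.22 × 40.664 = 8.946 N, so the net downslope force is 27.428 − 8.946 = 18.482 N and a = 18.482 / 5 = 3.6964 m/s².
Starting from rest over a distance of 3.0 m, v² = 2aL = 2 × 3.6964 × 3.0 = 22.1784, so v = 4.7094 m/s.

4.71 m/s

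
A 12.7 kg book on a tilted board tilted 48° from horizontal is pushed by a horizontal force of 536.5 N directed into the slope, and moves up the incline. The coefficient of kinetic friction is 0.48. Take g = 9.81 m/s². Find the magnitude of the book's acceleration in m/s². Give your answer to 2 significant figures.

2.8 m/s²

The horizontal push has components F cos 48° = 536.5 × 0.6691 = 358.972 N up the incline and F sin 48° = 536.5 × 0.7431 = 398.673 N pressing into the surface.
The normal force is therefore N = mg cos 48° + F sin 48° = 83.361 + 398.673 = 482.034 N, and kinetic friction down the slope is μN = 0.48 × 482.034 = 231.376 N.
Along the incline: F cos 48° − mg sin 48° − μN = ma, so 358.972 − 92.581 − 231.376 = 12.7 a, giving a = 2.7571 m/s².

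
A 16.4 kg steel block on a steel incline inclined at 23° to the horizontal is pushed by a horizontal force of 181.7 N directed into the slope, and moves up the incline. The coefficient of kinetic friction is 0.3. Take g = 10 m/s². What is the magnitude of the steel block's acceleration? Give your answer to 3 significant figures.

The horizontal push has components F cos 23° = 181.7 × 0.9205 = 167.255 N up the incline and F sin 23° = 181.7 × 0.3907 = 70.990 N pressing into the surface.
The normal force is therefore N = mg cos 23° + F sin 23° = 150.962 + 70.990 = 221.952 N, and kinetic friction down the slope is μN = 0.3 × 221.952 = 66.586 N.
Along the incline: F cos 23° − mg sin 23° − μN = ma, so 167.255 − 64.075 − 66.586 = 16.4 a, giving a = 2.2313 m/s².

2.23 m/s²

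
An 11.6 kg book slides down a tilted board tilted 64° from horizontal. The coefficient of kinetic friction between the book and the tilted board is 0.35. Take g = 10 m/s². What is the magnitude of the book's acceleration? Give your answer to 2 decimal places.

Resolving the weight along the incline: the component pulling the book down the slope is mg sin 64° = 11.6 × 10 × 0.8988 = 104.261 N, and the normal force is N = mg cos 64° = 11.6 × 10 × 0.4384 = 50.854 N.
Kinetic friction acts up the slope with magnitude f = μN = 0.35 × 50.854 = 17.799 N.
Net force along the incline is 104.261 − 17.799 = 86.462 N, so a = 86.462 / 11.6 = 7.4536 m/s².

7.45 m/s²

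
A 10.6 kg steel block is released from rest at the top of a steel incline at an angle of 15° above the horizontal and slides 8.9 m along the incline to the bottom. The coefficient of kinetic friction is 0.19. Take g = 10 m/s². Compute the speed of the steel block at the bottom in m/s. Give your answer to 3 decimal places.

The weight component along the incline is mg sin 15° = 27.435 N and the normal force is N = mg cos 15° = 102.388 N.
Friction up the slope is f = μN = 0.19 × 102.388 = 19.454 N, so the net downslope force is 27.435 − 19.454 = 7.981 N and a = 7.981 / 10.6 = 0.7529 m/s².
Starting from rest over a distance of 8.9 m, v² = 2aL = 2 × 0.7529 × 8.9 = 13.4016, so v = 3.6608 m/s.

3.661 m/s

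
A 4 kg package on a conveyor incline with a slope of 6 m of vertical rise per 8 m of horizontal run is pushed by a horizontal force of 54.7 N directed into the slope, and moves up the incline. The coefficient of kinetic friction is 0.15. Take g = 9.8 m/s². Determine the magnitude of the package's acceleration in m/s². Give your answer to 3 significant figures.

2.65 m/s²

The horizontal push has components F cos 36.87° = 54.7 × 0.8000 = 43.760 N up the incline and F sin 36.87° = 54.7 × 0.6000 = 32.820 N pressing into the surface.
The normal force is therefore N = mg cos 36.87° + F sin 36.87° = 31.360 + 32.820 = 64.180 N, and kinetic friction down the slope is μN = 0.15 × 64.180 = 9.627 N.
Along the incline: F cos 36.87° − mg sin 36.87° − μN = ma, so 43.760 − 23.520 − 9.627 = 4 a, giving a = 2.6532 m/s².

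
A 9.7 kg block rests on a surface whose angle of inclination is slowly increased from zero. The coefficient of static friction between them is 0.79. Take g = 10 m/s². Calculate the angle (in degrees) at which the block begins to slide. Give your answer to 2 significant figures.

38°

At the threshold of sliding, static friction is at its maximum μ_s N and exactly balances the weight component along the incline: mg sin θ = μ_s mg cos θ.
Hence tan θ = μ_s = 0.79, so θ = arctan(0.79) = 38.3087°.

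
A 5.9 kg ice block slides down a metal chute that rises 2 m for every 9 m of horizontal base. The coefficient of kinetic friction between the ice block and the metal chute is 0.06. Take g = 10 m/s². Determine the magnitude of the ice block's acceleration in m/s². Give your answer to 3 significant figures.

1.58 m/s²

Resolving the weight along the incline: the component pulling the ice block down the slope is mg sin 12.53° = 5.9 × 10 × 0.2169 = 12.797 N, and the normal force is N = mg cos 12.53° = 5.9 × 10 × 0.9762 = 57.596 N.
Kinetic friction acts up the slope with magnitude f = μN = 0.06 × 57.596 = 3.456 N.
Net force along the incline is 12.797 − 3.456 = 9.341 N, so a = 9.341 / 5.9 = 1.5832 m/s².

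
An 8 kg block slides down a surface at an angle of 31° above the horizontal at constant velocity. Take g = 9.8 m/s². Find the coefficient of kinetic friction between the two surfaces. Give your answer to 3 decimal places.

At constant velocity the net force along the incline is zero: mg sin 31° = μ mg cos 31°.
So μ = tan 31° = 0.5150 / 0.8572 = 0.6008.

0.601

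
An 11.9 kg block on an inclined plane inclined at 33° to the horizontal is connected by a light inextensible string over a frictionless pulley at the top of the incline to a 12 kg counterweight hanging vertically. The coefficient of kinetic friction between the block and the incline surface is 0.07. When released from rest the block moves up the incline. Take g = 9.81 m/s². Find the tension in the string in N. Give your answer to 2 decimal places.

93.98 N

For the block on the incline: the weight component along the slope is m₁g sin 33° = 11.9 × 9.81 × 0.5446 = 63.576 N and the normal force is N = m₁g cos 33° = 97.906 N.
Kinetic friction opposes the block's motion up the incline: f = μN = 0.07 × 97.906 = 6.853 N acting down the slope.
Newton's second law for the block (up-slope positive): T − 63.576 − 6.853 = 11.9 a. For the hanging counterweight (downward positive): 12 × 9.81 − T = 12 a.
Adding the two equations eliminates T: 47.291 = 23.9 a, so a = 1.9787 m/s².
Then from the hanging counterweight's equation, T = 12 × (9.81 − 1.9787) = 93.976 N.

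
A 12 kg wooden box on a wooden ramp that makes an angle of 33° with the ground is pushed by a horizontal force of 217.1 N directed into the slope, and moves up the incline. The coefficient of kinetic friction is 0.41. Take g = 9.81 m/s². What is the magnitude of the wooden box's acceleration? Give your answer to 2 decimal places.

The horizontal push has components F cos 33° = 217.1 × 0.8387 = 182.082 N up the incline and F sin 33° = 217.1 × 0.5446 = 118.233 N pressing into the surface.
The normal force is therefore N = mg cos 33° + F sin 33° = 98.732 + 118.233 = 216.965 N, and kinetic friction down the slope is μN = 0.41 × 216.965 = 88.956 N.
Along the incline: F cos 33° − mg sin 33° − μN = ma, so 182.082 − 64.110 − 88.956 = 12 a, giving a = 2.4180 m/s².

2.42 m/s²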